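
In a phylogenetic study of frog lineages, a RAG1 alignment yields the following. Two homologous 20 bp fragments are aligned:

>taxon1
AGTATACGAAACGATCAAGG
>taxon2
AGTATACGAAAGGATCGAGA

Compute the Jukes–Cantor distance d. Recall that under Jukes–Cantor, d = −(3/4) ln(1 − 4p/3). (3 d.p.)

0.167

The sequences differ at 3 of 20 sites (12, 17, 20), so p = 3/20 = 0.15.
d = −(3/4) ln(1 − 4p/3) = −0.75 ln(1 − 0.2) = −0.75 ln(0.8)
  = −0.75 × (-0.223144) = 0.167358 substitutions/site.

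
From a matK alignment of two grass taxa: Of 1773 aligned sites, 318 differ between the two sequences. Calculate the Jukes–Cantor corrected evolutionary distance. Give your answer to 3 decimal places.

0.205

p = 318/1773 ≈ 0.179357.
d = −(3/4) ln(1 − 4p/3) = −0.75 ln(1 − 0.239143) = −0.75 ln(0.760857)
  = −0.75 × (-0.273310) = 0.204983 substitutions/site.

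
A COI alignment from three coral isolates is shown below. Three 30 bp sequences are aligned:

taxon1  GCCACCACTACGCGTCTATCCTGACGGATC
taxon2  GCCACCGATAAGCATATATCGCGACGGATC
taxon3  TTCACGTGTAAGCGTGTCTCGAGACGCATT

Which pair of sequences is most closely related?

taxon1 and taxon2

taxon1–taxon2: 7/30 differ, p = 0.233, d = 0.280.
taxon1–taxon3: 12/30 differ, p = 0.400, d = 0.572.
taxon2–taxon3: 11/30 differ, p = 0.367, d = 0.503.
The smallest distance is between taxon1 and taxon2.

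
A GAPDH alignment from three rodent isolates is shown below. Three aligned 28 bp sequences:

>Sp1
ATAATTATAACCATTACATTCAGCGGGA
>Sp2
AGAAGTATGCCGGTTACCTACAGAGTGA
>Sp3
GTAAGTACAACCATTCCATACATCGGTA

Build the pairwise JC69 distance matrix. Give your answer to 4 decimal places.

d(Sp1,Sp2) = 0.4850, d(Sp1,Sp3) = 0.3041, d(Sp2,Sp3) = 0.7238

Sp1–Sp2: 10/28 sites differ → p ≈ 0.357143, d = −0.75 ln(1 − 0.476191) = 0.484971 ≈ 0.4850.
Sp1–Sp3: 7/28 sites differ → p = 0.25, d = −0.75 ln(1 − 0.333333) = 0.304098 ≈ 0.3041.
Sp2–Sp3: 13/28 sites differ → p ≈ 0.464286, d = −0.75 ln(1 − 0.619048) = 0.723811 ≈ 0.7238.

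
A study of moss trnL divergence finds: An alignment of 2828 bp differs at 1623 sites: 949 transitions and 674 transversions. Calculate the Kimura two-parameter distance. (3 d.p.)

P = 949/2828 ≈ 0.335573 and Q = 674/2828 ≈ 0.238331.
Under the Kimura two-parameter model, d = −½ ln(1 − 2P − Q) − ¼ ln(1 − 2Q).
1 − 2P − Q = 0.090523, giving −½ ln(0.090523) = 1.201076.
1 − 2Q = 0.523338, giving −¼ ln(0.523338) = 0.161882.
d = 1.201076 + 0.161882 = 1.362958.

1.363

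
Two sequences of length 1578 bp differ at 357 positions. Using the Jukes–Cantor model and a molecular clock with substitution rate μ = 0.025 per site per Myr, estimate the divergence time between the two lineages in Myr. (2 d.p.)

p = 357/1578 ≈ 0.226236.
d = −(3/4) ln(1 − 4p/3) = −0.75 ln(1 − 0.301648) = −0.75 ln(0.698352)
  = −0.75 × (-0.359032) = 0.269274 substitutions/site.
Under a molecular clock d = 2μt, so t = d/(2μ) = 0.269274 / (2 × 0.025) = 5.39 Myr.

5.39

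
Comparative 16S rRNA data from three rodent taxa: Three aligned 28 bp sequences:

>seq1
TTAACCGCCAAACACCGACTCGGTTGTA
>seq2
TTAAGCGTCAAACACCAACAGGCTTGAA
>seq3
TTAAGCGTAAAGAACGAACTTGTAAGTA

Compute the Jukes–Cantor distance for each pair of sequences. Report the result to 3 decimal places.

seq1–seq2: 7/28 sites differ → p = 0.25, d = −0.75 ln(1 − 0.333333) = 0.304098 ≈ 0.304.
seq1–seq3: 11/28 sites differ → p ≈ 0.392857, d = −0.75 ln(1 − 0.523809) = 0.556452 ≈ 0.556.
seq2–seq3: 10/28 sites differ → p ≈ 0.357143, d = −0.75 ln(1 − 0.476191) = 0.484971 ≈ 0.485.

d(seq1,seq2) = 0.304, d(seq1,seq3) = 0.556, d(seq2,seq3) = 0.485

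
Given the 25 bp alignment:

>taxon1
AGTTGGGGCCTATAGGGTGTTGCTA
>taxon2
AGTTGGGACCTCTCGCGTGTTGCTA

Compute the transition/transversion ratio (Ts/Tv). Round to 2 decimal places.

0.33

Transitions are A↔G and C↔T; transversions are all other mismatches.
Transitions: 1. Transversions: 3.
R = 1/3 = 0.333333… ≈ 0.33 (to 2 d.p.).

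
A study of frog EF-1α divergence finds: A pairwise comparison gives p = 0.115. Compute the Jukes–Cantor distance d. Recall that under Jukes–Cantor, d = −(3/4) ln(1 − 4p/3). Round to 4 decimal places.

d = −(3/4) ln(1 − 4p/3) = −0.75 ln(1 − 0.153333) = −0.75 ln(0.846667)
  = −0.75 × (-0.166448) = 0.124836 substitutions/site.

0.1248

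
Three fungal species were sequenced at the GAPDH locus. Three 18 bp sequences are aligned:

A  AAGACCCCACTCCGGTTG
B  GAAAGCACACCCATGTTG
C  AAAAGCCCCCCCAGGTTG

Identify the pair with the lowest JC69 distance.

A–B: 7/18 differ, p = 0.389, d = 0.548.
A–C: 5/18 differ, p = 0.278, d = 0.347.
B–C: 4/18 differ, p = 0.222, d = 0.264.
The smallest distance is between B and C.

B and C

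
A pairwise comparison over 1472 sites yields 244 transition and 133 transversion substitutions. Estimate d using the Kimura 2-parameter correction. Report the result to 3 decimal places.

0.324

P = 244/1472 ≈ 0.165761 and Q = 133/1472 ≈ 0.090353.
Under the Kimura two-parameter model, d = −½ ln(1 − 2P − Q) − ¼ ln(1 − 2Q).
1 − 2P − Q = 0.578125, giving −½ ln(0.578125) = 0.273983.
1 − 2Q = 0.819294, giving −¼ ln(0.819294) = 0.049828.
d = 0.273983 + 0.049828 = 0.323811.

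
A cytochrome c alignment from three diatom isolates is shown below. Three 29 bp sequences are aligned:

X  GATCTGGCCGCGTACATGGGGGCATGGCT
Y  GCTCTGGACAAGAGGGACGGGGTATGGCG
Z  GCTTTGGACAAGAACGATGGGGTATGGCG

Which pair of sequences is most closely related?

X–Y: 12/29 differ, p = 0.414, d = 0.602.
X–Z: 11/29 differ, p = 0.379, d = 0.529.
Y–Z: 4/29 differ, p = 0.138, d = 0.152.
The smallest distance is between Y and Z.

Y and Z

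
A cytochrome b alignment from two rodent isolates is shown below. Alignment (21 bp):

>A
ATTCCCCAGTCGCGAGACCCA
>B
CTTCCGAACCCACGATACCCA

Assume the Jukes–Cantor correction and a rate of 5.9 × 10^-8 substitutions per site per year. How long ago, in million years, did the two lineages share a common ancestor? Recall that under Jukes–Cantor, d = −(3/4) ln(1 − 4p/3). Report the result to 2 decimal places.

The sequences differ at 7 of 21 sites (1, 6, 7, 9, 10, 12, 16), so p = 7/21 ≈ 0.333333.
d = −(3/4) ln(1 − 4p/3) = −0.75 ln(1 − 0.444444) = −0.75 ln(0.555556)
  = −0.75 × (-0.587786) = 0.440840 substitutions/site.
Under a molecular clock d = 2μt, so t = d/(2μ) = 0.440840 / (2 × 5.9 × 10^-8) = 3.74 million years.

3.74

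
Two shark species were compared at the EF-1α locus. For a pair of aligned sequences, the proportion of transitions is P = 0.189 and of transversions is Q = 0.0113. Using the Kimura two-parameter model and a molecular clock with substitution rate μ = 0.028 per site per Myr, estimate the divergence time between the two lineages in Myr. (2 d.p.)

Under the Kimura two-parameter model, d = −½ ln(1 − 2P − Q) − ¼ ln(1 − 2Q).
1 − 2P − Q = 0.6107, giving −½ ln(0.6107) = 0.246575.
1 − 2Q = 0.9774, giving −¼ ln(0.9774) = 0.005715.
d = 0.246575 + 0.005715 = 0.252290.
Under a molecular clock d = 2μt, so t = d/(2μ) = 0.252290 / (2 × 0.028) = 4.51 Myr.

4.51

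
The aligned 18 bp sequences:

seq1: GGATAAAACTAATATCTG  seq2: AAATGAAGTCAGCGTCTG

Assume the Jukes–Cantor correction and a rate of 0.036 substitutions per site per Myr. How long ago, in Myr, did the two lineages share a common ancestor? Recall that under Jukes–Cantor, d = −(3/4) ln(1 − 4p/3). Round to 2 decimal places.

11.44

The sequences differ at 9 of 18 sites (1, 2, 5, 8, 9, 10, 12, 13, 14), so p = 9/18 = 0.5.
d = −(3/4) ln(1 − 4p/3) = −0.75 ln(1 − 0.666667) = −0.75 ln(0.333333)
  = −0.75 × (-1.098613) = 0.823960 substitutions/site.
Under a molecular clock d = 2μt, so t = d/(2μ) = 0.823960 / (2 × 0.036) = 11.44 Myr.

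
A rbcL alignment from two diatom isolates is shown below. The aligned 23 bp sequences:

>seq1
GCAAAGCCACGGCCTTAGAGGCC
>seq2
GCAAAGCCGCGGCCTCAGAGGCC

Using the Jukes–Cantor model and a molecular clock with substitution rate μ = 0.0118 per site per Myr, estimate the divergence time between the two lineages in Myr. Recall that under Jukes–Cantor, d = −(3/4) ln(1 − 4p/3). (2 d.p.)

The sequences differ at 2 of 23 sites (9, 16), so p = 2/23 ≈ 0.086957.
d = −(3/4) ln(1 − 4p/3) = −0.75 ln(1 − 0.115943) = −0.75 ln(0.884057)
  = −0.75 × (-0.123234) = 0.092426 substitutions/site.
Under a molecular clock d = 2μt, so t = d/(2μ) = 0.092426 / (2 × 0.0118) = 3.92 Myr.

3.92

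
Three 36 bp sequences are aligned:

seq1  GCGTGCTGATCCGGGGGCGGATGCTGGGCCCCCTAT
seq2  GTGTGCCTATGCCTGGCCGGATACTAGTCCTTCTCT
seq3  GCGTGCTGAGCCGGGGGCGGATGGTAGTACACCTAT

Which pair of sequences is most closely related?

seq1–seq2: 13/36 differ, p = 0.361, d = 0.493.
seq1–seq3: 6/36 differ, p = 0.167, d = 0.188.
seq2–seq3: 14/36 differ, p = 0.389, d = 0.548.
The smallest distance is between seq1 and seq3.

seq1 and seq3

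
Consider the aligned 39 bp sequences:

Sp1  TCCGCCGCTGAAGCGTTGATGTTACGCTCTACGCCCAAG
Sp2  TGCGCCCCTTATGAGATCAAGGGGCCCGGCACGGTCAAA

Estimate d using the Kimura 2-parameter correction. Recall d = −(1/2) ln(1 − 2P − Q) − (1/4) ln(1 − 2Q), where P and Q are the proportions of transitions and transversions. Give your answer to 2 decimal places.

Of 39 sites, 4 differences are transitions and 14 are transversions, so P = 4/39 ≈ 0.102564 and Q = 14/39 ≈ 0.358974.
Under the Kimura two-parameter model, d = −½ ln(1 − 2P − Q) − ¼ ln(1 − 2Q).
1 − 2P − Q = 0.435898, giving −½ ln(0.435898) = 0.415174.
1 − 2Q = 0.282052, giving −¼ ln(0.282052) = 0.316416.
d = 0.415174 + 0.316416 = 0.731590.

0.73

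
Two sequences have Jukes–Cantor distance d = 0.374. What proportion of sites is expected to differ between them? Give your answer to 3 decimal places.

0.294

p = (3/4)(1 − e^(−4d/3)) = 0.75 × (1 − e^(-0.498667)) = 0.75 × (1 − 0.607340) = 0.294495.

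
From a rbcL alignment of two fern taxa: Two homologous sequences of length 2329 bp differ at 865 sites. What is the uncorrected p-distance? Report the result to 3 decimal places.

p = 865/2329 = 0.371404… ≈ 0.371 (to 3 d.p.).

0.371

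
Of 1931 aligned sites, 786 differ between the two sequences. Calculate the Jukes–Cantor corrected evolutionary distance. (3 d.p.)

0.587

p = 786/1931 ≈ 0.407043.
d = −(3/4) ln(1 − 4p/3) = −0.75 ln(1 − 0.542724) = −0.75 ln(0.457276)
  = −0.75 × (-0.782468) = 0.586851 substitutions/site.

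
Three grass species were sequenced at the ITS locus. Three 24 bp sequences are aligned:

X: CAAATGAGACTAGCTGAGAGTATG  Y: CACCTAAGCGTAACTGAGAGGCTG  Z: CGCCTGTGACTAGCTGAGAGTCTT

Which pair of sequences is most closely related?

X and Z

X–Y: 8/24 differ, p = 0.333, d = 0.441.
X–Z: 6/24 differ, p = 0.250, d = 0.304.
Y–Z: 8/24 differ, p = 0.333, d = 0.441.
The smallest distance is between X and Z.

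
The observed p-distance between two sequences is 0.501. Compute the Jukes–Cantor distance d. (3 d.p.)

d = −(3/4) ln(1 − 4p/3) = −0.75 ln(1 − 0.668) = −0.75 ln(0.332)
  = −0.75 × (-1.102620) = 0.826965 substitutions/site.

0.827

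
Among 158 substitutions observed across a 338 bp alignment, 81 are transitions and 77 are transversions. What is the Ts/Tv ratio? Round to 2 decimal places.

R = 81/77 = 1.051948… ≈ 1.05 (to 2 d.p.).

1.05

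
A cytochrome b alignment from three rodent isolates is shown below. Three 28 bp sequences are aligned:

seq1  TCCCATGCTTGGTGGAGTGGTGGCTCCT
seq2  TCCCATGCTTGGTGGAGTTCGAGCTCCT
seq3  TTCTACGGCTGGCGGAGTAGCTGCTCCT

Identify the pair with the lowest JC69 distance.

seq1–seq2: 4/28 differ, p = 0.143, d = 0.158.
seq1–seq3: 9/28 differ, p = 0.321, d = 0.420.
seq2–seq3: 10/28 differ, p = 0.357, d = 0.485.
The smallest distance is between seq1 and seq2.

seq1 and seq2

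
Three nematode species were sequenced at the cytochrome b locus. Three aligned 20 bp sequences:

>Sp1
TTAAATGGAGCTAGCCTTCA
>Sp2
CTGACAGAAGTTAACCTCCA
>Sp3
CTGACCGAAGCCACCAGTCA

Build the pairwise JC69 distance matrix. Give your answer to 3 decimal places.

d(Sp1,Sp2) = 0.572, d(Sp1,Sp3) = 0.687, d(Sp2,Sp3) = 0.471

Sp1–Sp2: 8/20 sites differ → p = 0.4, d = −0.75 ln(1 − 0.533333) = 0.571605 ≈ 0.572.
Sp1–Sp3: 9/20 sites differ → p = 0.45, d = −0.75 ln(1 − 0.6) = 0.687218 ≈ 0.687.
Sp2–Sp3: 7/20 sites differ → p = 0.35, d = −0.75 ln(1 − 0.466667) = 0.471457 ≈ 0.471.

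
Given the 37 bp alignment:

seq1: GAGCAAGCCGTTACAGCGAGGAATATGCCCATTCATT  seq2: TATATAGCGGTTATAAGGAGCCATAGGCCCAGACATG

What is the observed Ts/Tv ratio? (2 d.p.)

Transitions are A↔G and C↔T; transversions are all other mismatches.
Transitions: 2. Transversions: 12.
R = 2/12 = 0.166666… ≈ 0.17 (to 2 d.p.).

0.17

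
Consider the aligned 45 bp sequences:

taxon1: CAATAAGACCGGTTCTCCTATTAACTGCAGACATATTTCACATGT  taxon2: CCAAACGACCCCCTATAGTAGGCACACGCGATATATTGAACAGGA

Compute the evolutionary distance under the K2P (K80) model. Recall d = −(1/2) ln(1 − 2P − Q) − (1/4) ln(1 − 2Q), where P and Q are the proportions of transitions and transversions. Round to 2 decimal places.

0.82

Of 45 sites, 2 differences are transitions and 19 are transversions, so P = 2/45 ≈ 0.044444 and Q = 19/45 ≈ 0.422222.
Under the Kimura two-parameter model, d = −½ ln(1 − 2P − Q) − ¼ ln(1 − 2Q).
1 − 2P − Q = 0.48889, giving −½ ln(0.48889) = 0.357809.
1 − 2Q = 0.155556, giving −¼ ln(0.155556) = 0.465187.
d = 0.357809 + 0.465187 = 0.822996.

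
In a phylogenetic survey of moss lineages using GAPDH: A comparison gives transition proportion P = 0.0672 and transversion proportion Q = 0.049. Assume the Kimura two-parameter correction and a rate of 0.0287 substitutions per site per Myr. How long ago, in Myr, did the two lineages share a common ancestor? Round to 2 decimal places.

Under the Kimura two-parameter model, d = −½ ln(1 − 2P − Q) − ¼ ln(1 − 2Q).
1 − 2P − Q = 0.8166, giving −½ ln(0.8166) = 0.101303.
1 − 2Q = 0.902, giving −¼ ln(0.902) = 0.025785.
d = 0.101303 + 0.025785 = 0.127088.
Under a molecular clock d = 2μt, so t = d/(2μ) = 0.127088 / (2 × 0.0287) = 2.21 Myr.

2.21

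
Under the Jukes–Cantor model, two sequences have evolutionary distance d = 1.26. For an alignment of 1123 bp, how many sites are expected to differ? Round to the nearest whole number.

685

Invert JC69: p = (3/4)(1 − e^(−4d/3)) = 0.75 × (1 − e^(-1.68)) = 0.75 × (1 − 0.186374) = 0.610220.
Expected differing sites = pL ≈ 0.610220 × 1123 = 685.27706 ≈ 685.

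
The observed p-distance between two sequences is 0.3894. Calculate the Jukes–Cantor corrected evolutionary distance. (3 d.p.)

d = −(3/4) ln(1 − 4p/3) = −0.75 ln(1 − 0.5192) = −0.75 ln(0.4808)
  = −0.75 × (-0.732304) = 0.549228 substitutions/site.

0.549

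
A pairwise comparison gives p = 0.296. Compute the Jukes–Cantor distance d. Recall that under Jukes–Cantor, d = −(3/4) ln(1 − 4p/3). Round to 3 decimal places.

d = −(3/4) ln(1 − 4p/3) = −0.75 ln(1 − 0.394667) = −0.75 ln(0.605333)
  = −0.75 × (-0.501977) = 0.376483 substitutions/site.

0.376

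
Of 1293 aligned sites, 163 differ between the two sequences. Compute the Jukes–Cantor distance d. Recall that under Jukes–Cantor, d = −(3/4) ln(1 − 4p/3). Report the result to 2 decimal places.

p = 163/1293 ≈ 0.126063.
d = −(3/4) ln(1 − 4p/3) = −0.75 ln(1 − 0.168084) = −0.75 ln(0.831916)
  = −0.75 × (-0.184024) = 0.138018 substitutions/site.

0.14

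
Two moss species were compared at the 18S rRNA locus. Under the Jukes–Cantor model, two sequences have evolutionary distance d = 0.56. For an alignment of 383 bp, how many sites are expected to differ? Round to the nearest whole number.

Invert JC69: p = (3/4)(1 − e^(−4d/3)) = 0.75 × (1 − e^(-0.746667)) = 0.75 × (1 − 0.473944) = 0.394542.
Expected differing sites = pL ≈ 0.394542 × 383 = 151.109586 ≈ 151.

151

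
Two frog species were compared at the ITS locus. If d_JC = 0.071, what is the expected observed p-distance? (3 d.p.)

p = (3/4)(1 − e^(−4d/3)) = 0.75 × (1 − e^(-0.094667)) = 0.75 × (1 − 0.909676) = 0.067743.

0.068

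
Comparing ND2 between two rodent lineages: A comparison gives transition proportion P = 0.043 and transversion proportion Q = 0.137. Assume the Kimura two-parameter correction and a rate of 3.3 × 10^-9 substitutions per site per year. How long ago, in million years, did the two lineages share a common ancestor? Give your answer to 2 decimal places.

31.24

Under the Kimura two-parameter model, d = −½ ln(1 − 2P − Q) − ¼ ln(1 − 2Q).
1 − 2P − Q = 0.777, giving −½ ln(0.777) = 0.126157.
1 − 2Q = 0.726, giving −¼ ln(0.726) = 0.080051.
d = 0.126157 + 0.080051 = 0.206208.
Under a molecular clock d = 2μt, so t = d/(2μ) = 0.206208 / (2 × 3.3 × 10^-9) = 31.24 million years.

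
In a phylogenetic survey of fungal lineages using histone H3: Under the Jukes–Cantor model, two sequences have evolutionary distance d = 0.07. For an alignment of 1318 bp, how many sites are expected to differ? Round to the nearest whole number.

88

Invert JC69: p = (3/4)(1 − e^(−4d/3)) = 0.75 × (1 − e^(-0.093333)) = 0.75 × (1 − 0.910890) = 0.066833.
Expected differing sites = pL ≈ 0.066833 × 1318 = 88.085894 ≈ 88.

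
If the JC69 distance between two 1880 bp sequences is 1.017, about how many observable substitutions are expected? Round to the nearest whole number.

Invert JC69: p = (3/4)(1 − e^(−4d/3)) = 0.75 × (1 − e^(-1.356)) = 0.75 × (1 − 0.257689) = 0.556733.
Expected differing sites = pL ≈ 0.556733 × 1880 = 1046.65804 ≈ 1047.

1047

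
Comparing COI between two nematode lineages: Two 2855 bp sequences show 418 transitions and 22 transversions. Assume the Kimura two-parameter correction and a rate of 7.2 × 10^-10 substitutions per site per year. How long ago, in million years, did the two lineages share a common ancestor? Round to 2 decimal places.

P = 418/2855 ≈ 0.14641 and Q = 22/2855 ≈ 0.007706.
Under the Kimura two-parameter model, d = −½ ln(1 − 2P − Q) − ¼ ln(1 − 2Q).
1 − 2P − Q = 0.699474, giving −½ ln(0.699474) = 0.178713.
1 − 2Q = 0.984588, giving −¼ ln(0.984588) = 0.003883.
d = 0.178713 + 0.003883 = 0.182596.
Under a molecular clock d = 2μt, so t = d/(2μ) = 0.182596 / (2 × 7.2 × 10^-10) = 126.80 million years.

126.80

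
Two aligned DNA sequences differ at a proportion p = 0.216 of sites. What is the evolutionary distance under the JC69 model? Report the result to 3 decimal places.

0.255

d = −(3/4) ln(1 − 4p/3) = −0.75 ln(1 − 0.288) = −0.75 ln(0.712)
  = −0.75 × (-0.339677) = 0.254758 substitutions/site.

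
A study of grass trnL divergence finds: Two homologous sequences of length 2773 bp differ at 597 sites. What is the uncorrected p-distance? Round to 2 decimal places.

p = 597/2773 = 0.215290… ≈ 0.22 (to 2 d.p.).

0.22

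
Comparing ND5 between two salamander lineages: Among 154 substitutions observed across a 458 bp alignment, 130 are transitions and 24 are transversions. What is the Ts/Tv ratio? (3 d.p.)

R = 130/24 = 5.416666… ≈ 5.417 (to 3 d.p.).

5.417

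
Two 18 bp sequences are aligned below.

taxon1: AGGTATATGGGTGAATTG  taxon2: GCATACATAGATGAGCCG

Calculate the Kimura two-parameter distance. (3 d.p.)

1.475

Of 18 sites, 8 differences are transitions and 1 are transversions, so P = 8/18 ≈ 0.444444 and Q = 1/18 ≈ 0.055556.
Under the Kimura two-parameter model, d = −½ ln(1 − 2P − Q) − ¼ ln(1 − 2Q).
1 − 2P − Q = 0.055556, giving −½ ln(0.055556) = 1.445182.
1 − 2Q = 0.888888, giving −¼ ln(0.888888) = 0.029446.
d = 1.445182 + 0.029446 = 1.474628.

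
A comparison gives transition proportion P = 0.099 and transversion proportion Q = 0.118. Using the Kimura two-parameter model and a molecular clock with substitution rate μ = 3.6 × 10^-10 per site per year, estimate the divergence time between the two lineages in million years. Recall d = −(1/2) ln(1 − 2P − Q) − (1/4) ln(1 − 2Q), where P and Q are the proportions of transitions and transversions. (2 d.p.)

357.22

Under the Kimura two-parameter model, d = −½ ln(1 − 2P − Q) − ¼ ln(1 − 2Q).
1 − 2P − Q = 0.684, giving −½ ln(0.684) = 0.189899.
1 − 2Q = 0.764, giving −¼ ln(0.764) = 0.067297.
d = 0.189899 + 0.067297 = 0.257196.
Under a molecular clock d = 2μt, so t = d/(2μ) = 0.257196 / (2 × 3.6 × 10^-10) = 357.22 million years.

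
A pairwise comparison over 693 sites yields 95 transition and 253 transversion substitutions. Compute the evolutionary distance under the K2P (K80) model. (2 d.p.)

0.84

P = 95/693 ≈ 0.137085 and Q = 253/693 ≈ 0.365079.
Under the Kimura two-parameter model, d = −½ ln(1 − 2P − Q) − ¼ ln(1 − 2Q).
1 − 2P − Q = 0.360751, giving −½ ln(0.360751) = 0.509784.
1 − 2Q = 0.269842, giving −¼ ln(0.269842) = 0.327480.
d = 0.509784 + 0.327480 = 0.837264.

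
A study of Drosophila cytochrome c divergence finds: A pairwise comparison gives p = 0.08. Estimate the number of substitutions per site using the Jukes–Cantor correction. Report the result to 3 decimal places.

d = −(3/4) ln(1 − 4p/3) = −0.75 ln(1 − 0.106667) = −0.75 ln(0.893333)
  = −0.75 × (-0.112796) = 0.084597 substitutions/site.

0.085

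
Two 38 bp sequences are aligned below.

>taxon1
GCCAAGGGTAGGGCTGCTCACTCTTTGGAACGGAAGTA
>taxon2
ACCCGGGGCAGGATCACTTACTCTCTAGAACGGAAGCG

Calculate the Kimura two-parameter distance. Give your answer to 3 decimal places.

Of 38 sites, 12 differences are transitions and 1 are transversions, so P = 12/38 ≈ 0.315789 and Q = 1/38 ≈ 0.026316.
Under the Kimura two-parameter model, d = −½ ln(1 − 2P − Q) − ¼ ln(1 − 2Q).
1 − 2P − Q = 0.342106, giving −½ ln(0.342106) = 0.536317.
1 − 2Q = 0.947368, giving −¼ ln(0.947368) = 0.013517.
d = 0.536317 + 0.013517 = 0.549834.

0.550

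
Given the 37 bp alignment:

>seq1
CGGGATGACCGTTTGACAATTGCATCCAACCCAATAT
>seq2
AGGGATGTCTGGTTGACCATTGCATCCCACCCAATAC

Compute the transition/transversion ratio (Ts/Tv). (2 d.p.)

Transitions are A↔G and C↔T; transversions are all other mismatches.
Transitions: 2. Transversions: 5.
R = 2/5 = 0.40.

0.40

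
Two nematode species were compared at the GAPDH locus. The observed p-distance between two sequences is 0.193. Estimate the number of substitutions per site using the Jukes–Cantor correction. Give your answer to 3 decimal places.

d = −(3/4) ln(1 − 4p/3) = −0.75 ln(1 − 0.257333) = −0.75 ln(0.742667)
  = −0.75 × (-0.297508) = 0.223131 substitutions/site.

0.223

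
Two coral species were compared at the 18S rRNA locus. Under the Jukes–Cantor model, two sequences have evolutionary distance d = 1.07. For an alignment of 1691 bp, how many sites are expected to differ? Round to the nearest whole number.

964

Invert JC69: p = (3/4)(1 − e^(−4d/3)) = 0.75 × (1 − e^(-1.426667)) = 0.75 × (1 − 0.240108) = 0.569919.
Expected differing sites = pL ≈ 0.569919 × 1691 = 963.733029 ≈ 964.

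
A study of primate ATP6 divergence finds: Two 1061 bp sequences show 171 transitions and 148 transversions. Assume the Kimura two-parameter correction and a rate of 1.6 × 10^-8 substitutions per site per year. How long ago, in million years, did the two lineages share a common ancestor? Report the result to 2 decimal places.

P = 171/1061 ≈ 0.161169 and Q = 148/1061 ≈ 0.139491.
Under the Kimura two-parameter model, d = −½ ln(1 − 2P − Q) − ¼ ln(1 − 2Q).
1 − 2P − Q = 0.538171, giving −½ ln(0.538171) = 0.309789.
1 − 2Q = 0.721018, giving −¼ ln(0.721018) = 0.081773.
d = 0.309789 + 0.081773 = 0.391562.
Under a molecular clock d = 2μt, so t = d/(2μ) = 0.391562 / (2 × 1.6 × 10^-8) = 12.24 million years.

12.24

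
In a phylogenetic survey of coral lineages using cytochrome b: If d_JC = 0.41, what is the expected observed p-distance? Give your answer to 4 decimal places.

p = (3/4)(1 − e^(−4d/3)) = 0.75 × (1 − e^(-0.546667)) = 0.75 × (1 − 0.578876) = 0.315843.

0.3158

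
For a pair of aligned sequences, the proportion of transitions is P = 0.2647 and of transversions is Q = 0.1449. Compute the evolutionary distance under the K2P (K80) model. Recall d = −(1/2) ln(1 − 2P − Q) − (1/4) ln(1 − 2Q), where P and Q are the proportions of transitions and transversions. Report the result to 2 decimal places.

0.65

Under the Kimura two-parameter model, d = −½ ln(1 − 2P − Q) − ¼ ln(1 − 2Q).
1 − 2P − Q = 0.3257, giving −½ ln(0.3257) = 0.560889.
1 − 2Q = 0.7102, giving −¼ ln(0.7102) = 0.085552.
d = 0.560889 + 0.085552 = 0.646441.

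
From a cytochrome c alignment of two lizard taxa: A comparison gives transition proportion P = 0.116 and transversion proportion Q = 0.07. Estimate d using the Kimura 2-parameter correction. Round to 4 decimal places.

Under the Kimura two-parameter model, d = −½ ln(1 − 2P − Q) − ¼ ln(1 − 2Q).
1 − 2P − Q = 0.698, giving −½ ln(0.698) = 0.179768.
1 − 2Q = 0.86, giving −¼ ln(0.86) = 0.037706.
d = 0.179768 + 0.037706 = 0.217474.

0.2175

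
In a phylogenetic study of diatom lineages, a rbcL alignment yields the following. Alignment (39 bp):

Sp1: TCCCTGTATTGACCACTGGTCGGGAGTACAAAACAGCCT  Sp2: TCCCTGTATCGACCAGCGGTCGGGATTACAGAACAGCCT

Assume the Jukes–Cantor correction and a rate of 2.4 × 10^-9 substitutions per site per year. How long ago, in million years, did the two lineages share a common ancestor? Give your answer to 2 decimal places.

The sequences differ at 5 of 39 sites (10, 16, 17, 26, 31), so p = 5/39 ≈ 0.128205.
d = −(3/4) ln(1 − 4p/3) = −0.75 ln(1 − 0.17094) = −0.75 ln(0.82906)
  = −0.75 × (-0.187463) = 0.140597 substitutions/site.
Under a molecular clock d = 2μt, so t = d/(2μ) = 0.140597 / (2 × 2.4 × 10^-9) = 29.29 million years.

29.29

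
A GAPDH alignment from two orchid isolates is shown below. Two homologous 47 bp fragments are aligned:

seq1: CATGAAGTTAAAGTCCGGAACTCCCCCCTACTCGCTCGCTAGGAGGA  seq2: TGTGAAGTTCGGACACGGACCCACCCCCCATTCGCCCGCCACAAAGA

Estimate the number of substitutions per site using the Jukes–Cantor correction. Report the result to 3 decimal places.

The sequences differ at 18 of 47 sites, so p = 18/47 ≈ 0.382979.
d = −(3/4) ln(1 − 4p/3) = −0.75 ln(1 − 0.510639) = −0.75 ln(0.489361)
  = −0.75 × (-0.714655) = 0.535991 substitutions/site.

0.536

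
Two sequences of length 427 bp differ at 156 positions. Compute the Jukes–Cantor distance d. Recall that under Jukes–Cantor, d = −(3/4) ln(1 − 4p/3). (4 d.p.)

0.5008

p = 156/427 ≈ 0.36534.
d = −(3/4) ln(1 − 4p/3) = −0.75 ln(1 − 0.48712) = −0.75 ln(0.51288)
  = −0.75 × (-0.667713) = 0.500785 substitutions/site.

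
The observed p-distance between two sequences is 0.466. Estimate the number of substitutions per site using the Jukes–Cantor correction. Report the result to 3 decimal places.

0.728

d = −(3/4) ln(1 − 4p/3) = −0.75 ln(1 − 0.621333) = −0.75 ln(0.378667)
  = −0.75 × (-0.971098) = 0.728324 substitutions/site.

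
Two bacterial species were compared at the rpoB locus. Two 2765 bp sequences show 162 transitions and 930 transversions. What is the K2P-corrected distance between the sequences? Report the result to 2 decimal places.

0.58

P = 162/2765 ≈ 0.05859 and Q = 930/2765 ≈ 0.336347.
Under the Kimura two-parameter model, d = −½ ln(1 − 2P − Q) − ¼ ln(1 − 2Q).
1 − 2P − Q = 0.546473, giving −½ ln(0.546473) = 0.302135.
1 − 2Q = 0.327306, giving −¼ ln(0.327306) = 0.279215.
d = 0.302135 + 0.279215 = 0.581350.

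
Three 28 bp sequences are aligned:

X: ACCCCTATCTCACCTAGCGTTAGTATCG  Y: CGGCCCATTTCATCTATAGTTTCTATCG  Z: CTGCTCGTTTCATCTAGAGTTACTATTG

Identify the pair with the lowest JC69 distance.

X–Y: 10/28 differ, p = 0.357, d = 0.485.
X–Z: 11/28 differ, p = 0.393, d = 0.556.
Y–Z: 6/28 differ, p = 0.214, d = 0.252.
The smallest distance is between Y and Z.

Y and Z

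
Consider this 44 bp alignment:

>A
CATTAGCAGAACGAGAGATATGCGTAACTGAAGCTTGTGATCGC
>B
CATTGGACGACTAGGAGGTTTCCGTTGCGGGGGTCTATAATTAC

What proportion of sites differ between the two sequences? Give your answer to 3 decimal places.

0.477

The sequences differ at 21 of 44 positions.
p = 21/44 = 0.477272… ≈ 0.477 (to 3 d.p.).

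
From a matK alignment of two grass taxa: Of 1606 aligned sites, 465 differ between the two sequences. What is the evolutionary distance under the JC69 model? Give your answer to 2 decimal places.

p = 465/1606 ≈ 0.289539.
d = −(3/4) ln(1 − 4p/3) = −0.75 ln(1 − 0.386052) = −0.75 ln(0.613948)
  = −0.75 × (-0.487845) = 0.365884 substitutions/site.

0.37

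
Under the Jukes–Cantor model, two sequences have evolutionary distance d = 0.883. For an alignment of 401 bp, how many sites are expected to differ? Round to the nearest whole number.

Invert JC69: p = (3/4)(1 − e^(−4d/3)) = 0.75 × (1 − e^(-1.177333)) = 0.75 × (1 − 0.308099) = 0.518926.
Expected differing sites = pL ≈ 0.518926 × 401 = 208.089326 ≈ 208.

208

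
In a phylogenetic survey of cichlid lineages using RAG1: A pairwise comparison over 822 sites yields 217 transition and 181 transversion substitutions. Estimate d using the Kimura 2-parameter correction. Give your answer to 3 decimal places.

P = 217/822 ≈ 0.26399 and Q = 181/822 ≈ 0.220195.
Under the Kimura two-parameter model, d = −½ ln(1 − 2P − Q) − ¼ ln(1 − 2Q).
1 − 2P − Q = 0.251825, giving −½ ln(0.251825) = 0.689510.
1 − 2Q = 0.55961, giving −¼ ln(0.55961) = 0.145129.
d = 0.689510 + 0.145129 = 0.834639.

0.835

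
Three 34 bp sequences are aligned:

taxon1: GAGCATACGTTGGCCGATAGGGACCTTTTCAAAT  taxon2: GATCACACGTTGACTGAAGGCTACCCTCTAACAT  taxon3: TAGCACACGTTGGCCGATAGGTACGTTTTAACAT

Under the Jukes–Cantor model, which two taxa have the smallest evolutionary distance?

taxon1–taxon2: 12/34 differ, p = 0.353, d = 0.477.
taxon1–taxon3: 6/34 differ, p = 0.176, d = 0.201.
taxon2–taxon3: 10/34 differ, p = 0.294, d = 0.373.
The smallest distance is between taxon1 and taxon3.

taxon1 and taxon3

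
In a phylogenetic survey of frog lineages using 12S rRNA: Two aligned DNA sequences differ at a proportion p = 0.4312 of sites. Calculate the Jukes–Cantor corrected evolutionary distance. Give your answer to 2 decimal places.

d = −(3/4) ln(1 − 4p/3) = −0.75 ln(1 − 0.574933) = −0.75 ln(0.425067)
  = −0.75 × (-0.855508) = 0.641631 substitutions/site.

0.64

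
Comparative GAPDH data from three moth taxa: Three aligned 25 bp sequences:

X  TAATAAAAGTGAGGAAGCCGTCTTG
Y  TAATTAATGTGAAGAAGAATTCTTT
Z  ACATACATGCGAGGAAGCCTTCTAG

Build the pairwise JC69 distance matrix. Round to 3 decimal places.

d(X,Y) = 0.351, d(X,Z) = 0.351, d(Y,Z) = 0.572

X–Y: 7/25 sites differ → p = 0.28, d = −0.75 ln(1 − 0.373333) = 0.350505 ≈ 0.351.
X–Z: 7/25 sites differ → p = 0.28, d = −0.75 ln(1 − 0.373333) = 0.350505 ≈ 0.351.
Y–Z: 10/25 sites differ → p = 0.4, d = −0.75 ln(1 − 0.533333) = 0.571605 ≈ 0.572.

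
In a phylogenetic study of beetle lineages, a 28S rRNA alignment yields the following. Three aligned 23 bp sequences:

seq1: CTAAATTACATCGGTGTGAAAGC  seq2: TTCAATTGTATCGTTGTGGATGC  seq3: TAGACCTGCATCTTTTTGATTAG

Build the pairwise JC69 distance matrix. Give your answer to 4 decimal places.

seq1–seq2: 7/23 sites differ → p ≈ 0.304348, d = −0.75 ln(1 − 0.405797) = 0.390401 ≈ 0.3904.
seq1–seq3: 13/23 sites differ → p ≈ 0.565217, d = −0.75 ln(1 − 0.753623) = 1.050669 ≈ 1.0507.
seq2–seq3: 11/23 sites differ → p ≈ 0.478261, d = −0.75 ln(1 − 0.637681) = 0.761423 ≈ 0.7614.

d(seq1,seq2) = 0.3904, d(seq1,seq3) = 1.0507, d(seq2,seq3) = 0.7614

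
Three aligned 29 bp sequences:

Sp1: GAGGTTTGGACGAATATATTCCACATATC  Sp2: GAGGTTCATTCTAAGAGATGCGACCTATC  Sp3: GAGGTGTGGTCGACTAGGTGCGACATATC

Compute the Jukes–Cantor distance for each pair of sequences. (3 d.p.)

d(Sp1,Sp2) = 0.462, d(Sp1,Sp3) = 0.291, d(Sp2,Sp3) = 0.401

Sp1–Sp2: 10/29 sites differ → p ≈ 0.344828, d = −0.75 ln(1 − 0.459771) = 0.461822 ≈ 0.462.
Sp1–Sp3: 7/29 sites differ → p ≈ 0.241379, d = −0.75 ln(1 − 0.321839) = 0.291278 ≈ 0.291.
Sp2–Sp3: 9/29 sites differ → p ≈ 0.310345, d = −0.75 ln(1 − 0.413793) = 0.400562 ≈ 0.401.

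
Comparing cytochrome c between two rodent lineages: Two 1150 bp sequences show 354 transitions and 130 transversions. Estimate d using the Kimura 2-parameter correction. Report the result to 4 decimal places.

P = 354/1150 ≈ 0.307826 and Q = 130/1150 ≈ 0.113043.
Under the Kimura two-parameter model, d = −½ ln(1 − 2P − Q) − ¼ ln(1 − 2Q).
1 − 2P − Q = 0.271305, giving −½ ln(0.271305) = 0.652256.
1 − 2Q = 0.773914, giving −¼ ln(0.773914) = 0.064074.
d = 0.652256 + 0.064074 = 0.716330.

0.7163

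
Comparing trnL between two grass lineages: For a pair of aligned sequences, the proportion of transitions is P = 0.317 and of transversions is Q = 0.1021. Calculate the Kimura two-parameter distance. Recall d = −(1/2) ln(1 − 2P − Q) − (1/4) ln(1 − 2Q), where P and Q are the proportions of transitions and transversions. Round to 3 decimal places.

Under the Kimura two-parameter model, d = −½ ln(1 − 2P − Q) − ¼ ln(1 − 2Q).
1 − 2P − Q = 0.2639, giving −½ ln(0.2639) = 0.666093.
1 − 2Q = 0.7958, giving −¼ ln(0.7958) = 0.057102.
d = 0.666093 + 0.057102 = 0.723195.

0.723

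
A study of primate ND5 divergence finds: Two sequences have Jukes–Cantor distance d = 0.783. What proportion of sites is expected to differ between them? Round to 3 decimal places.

0.486

p = (3/4)(1 − e^(−4d/3)) = 0.75 × (1 − e^(-1.044)) = 0.75 × (1 − 0.352044) = 0.485967.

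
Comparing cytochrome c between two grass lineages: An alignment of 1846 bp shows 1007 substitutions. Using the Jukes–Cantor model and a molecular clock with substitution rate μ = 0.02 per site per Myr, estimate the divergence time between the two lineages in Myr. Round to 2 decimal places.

24.37

p = 1007/1846 ≈ 0.545504.
d = −(3/4) ln(1 − 4p/3) = −0.75 ln(1 − 0.727339) = −0.75 ln(0.272661)
  = −0.75 × (-1.299526) = 0.974645 substitutions/site.
Under a molecular clock d = 2μt, so t = d/(2μ) = 0.974645 / (2 × 0.02) = 24.37 Myr.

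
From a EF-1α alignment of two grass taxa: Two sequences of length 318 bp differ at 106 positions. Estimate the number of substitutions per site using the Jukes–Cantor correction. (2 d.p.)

0.44

p = 106/318 ≈ 0.333333.
d = −(3/4) ln(1 − 4p/3) = −0.75 ln(1 − 0.444444) = −0.75 ln(0.555556)
  = −0.75 × (-0.587786) = 0.440840 substitutions/site.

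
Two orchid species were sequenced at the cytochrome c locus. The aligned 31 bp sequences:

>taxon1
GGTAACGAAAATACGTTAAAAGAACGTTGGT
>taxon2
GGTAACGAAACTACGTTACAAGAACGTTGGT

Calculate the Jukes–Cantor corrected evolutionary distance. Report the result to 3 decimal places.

0.067

The sequences differ at 2 of 31 sites (11, 19), so p = 2/31 ≈ 0.064516.
d = −(3/4) ln(1 − 4p/3) = −0.75 ln(1 − 0.086021) = −0.75 ln(0.913979)
  = −0.75 × (-0.089948) = 0.067461 substitutions/site.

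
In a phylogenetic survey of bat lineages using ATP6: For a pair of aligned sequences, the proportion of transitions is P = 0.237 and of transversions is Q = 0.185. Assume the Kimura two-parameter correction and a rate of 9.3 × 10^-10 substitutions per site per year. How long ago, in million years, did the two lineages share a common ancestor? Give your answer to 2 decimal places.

351.31

Under the Kimura two-parameter model, d = −½ ln(1 − 2P − Q) − ¼ ln(1 − 2Q).
1 − 2P − Q = 0.341, giving −½ ln(0.341) = 0.537936.
1 − 2Q = 0.63, giving −¼ ln(0.63) = 0.115509.
d = 0.537936 + 0.115509 = 0.653445.
Under a molecular clock d = 2μt, so t = d/(2μ) = 0.653445 / (2 × 9.3 × 10^-10) = 351.31 million years.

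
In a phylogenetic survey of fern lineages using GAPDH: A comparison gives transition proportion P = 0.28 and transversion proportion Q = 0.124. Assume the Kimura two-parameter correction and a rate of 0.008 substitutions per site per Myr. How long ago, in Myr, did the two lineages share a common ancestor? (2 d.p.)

40.45

Under the Kimura two-parameter model, d = −½ ln(1 − 2P − Q) − ¼ ln(1 − 2Q).
1 − 2P − Q = 0.316, giving −½ ln(0.316) = 0.576007.
1 − 2Q = 0.752, giving −¼ ln(0.752) = 0.071255.
d = 0.576007 + 0.071255 = 0.647262.
Under a molecular clock d = 2μt, so t = d/(2μ) = 0.647262 / (2 × 0.008) = 40.45 Myr.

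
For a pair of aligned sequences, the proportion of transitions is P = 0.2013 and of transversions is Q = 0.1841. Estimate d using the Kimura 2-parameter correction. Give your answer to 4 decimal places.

0.5566

Under the Kimura two-parameter model, d = −½ ln(1 − 2P − Q) − ¼ ln(1 − 2Q).
1 − 2P − Q = 0.4133, giving −½ ln(0.4133) = 0.441791.
1 − 2Q = 0.6318, giving −¼ ln(0.6318) = 0.114796.
d = 0.441791 + 0.114796 = 0.556587.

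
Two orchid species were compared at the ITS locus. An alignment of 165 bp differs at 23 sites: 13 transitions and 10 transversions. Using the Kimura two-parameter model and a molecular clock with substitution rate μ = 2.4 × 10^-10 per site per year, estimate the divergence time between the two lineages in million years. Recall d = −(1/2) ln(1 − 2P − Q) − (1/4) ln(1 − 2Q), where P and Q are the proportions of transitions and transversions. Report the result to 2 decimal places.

P = 13/165 ≈ 0.078788 and Q = 10/165 ≈ 0.060606.
Under the Kimura two-parameter model, d = −½ ln(1 − 2P − Q) − ¼ ln(1 − 2Q).
1 − 2P − Q = 0.781818, giving −½ ln(0.781818) = 0.123067.
1 − 2Q = 0.878788, giving −¼ ln(0.878788) = 0.032303.
d = 0.123067 + 0.032303 = 0.155370.
Under a molecular clock d = 2μt, so t = d/(2μ) = 0.155370 / (2 × 2.4 × 10^-10) = 323.69 million years.

323.69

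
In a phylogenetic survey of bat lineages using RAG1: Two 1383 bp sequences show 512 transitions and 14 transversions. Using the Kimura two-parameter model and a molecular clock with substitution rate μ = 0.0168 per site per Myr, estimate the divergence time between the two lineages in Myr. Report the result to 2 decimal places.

P = 512/1383 ≈ 0.37021 and Q = 14/1383 ≈ 0.010123.
Under the Kimura two-parameter model, d = −½ ln(1 − 2P − Q) − ¼ ln(1 − 2Q).
1 − 2P − Q = 0.249457, giving −½ ln(0.249457) = 0.694234.
1 − 2Q = 0.979754, giving −¼ ln(0.979754) = 0.005113.
d = 0.694234 + 0.005113 = 0.699347.
Under a molecular clock d = 2μt, so t = d/(2μ) = 0.699347 / (2 × 0.0168) = 20.81 Myr.

20.81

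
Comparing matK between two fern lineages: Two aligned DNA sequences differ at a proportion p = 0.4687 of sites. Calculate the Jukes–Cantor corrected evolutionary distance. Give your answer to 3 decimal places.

0.735

d = −(3/4) ln(1 − 4p/3) = −0.75 ln(1 − 0.624933) = −0.75 ln(0.375067)
  = −0.75 × (-0.980651) = 0.735488 substitutions/site.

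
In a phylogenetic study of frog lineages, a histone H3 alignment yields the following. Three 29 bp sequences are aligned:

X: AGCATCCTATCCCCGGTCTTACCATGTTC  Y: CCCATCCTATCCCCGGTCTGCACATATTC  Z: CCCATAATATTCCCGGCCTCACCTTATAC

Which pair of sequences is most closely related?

X and Y

X–Y: 6/29 differ, p = 0.207, d = 0.242.
X–Z: 10/29 differ, p = 0.345, d = 0.462.
Y–Z: 9/29 differ, p = 0.310, d = 0.401.
The smallest distance is between X and Y.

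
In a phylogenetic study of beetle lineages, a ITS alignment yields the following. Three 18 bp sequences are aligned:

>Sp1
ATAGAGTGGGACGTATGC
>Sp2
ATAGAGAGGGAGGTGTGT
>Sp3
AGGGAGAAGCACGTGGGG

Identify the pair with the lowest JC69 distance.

Sp1–Sp2: 4/18 differ, p = 0.222, d = 0.264.
Sp1–Sp3: 8/18 differ, p = 0.444, d = 0.673.
Sp2–Sp3: 7/18 differ, p = 0.389, d = 0.548.
The smallest distance is between Sp1 and Sp2.

Sp1 and Sp2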